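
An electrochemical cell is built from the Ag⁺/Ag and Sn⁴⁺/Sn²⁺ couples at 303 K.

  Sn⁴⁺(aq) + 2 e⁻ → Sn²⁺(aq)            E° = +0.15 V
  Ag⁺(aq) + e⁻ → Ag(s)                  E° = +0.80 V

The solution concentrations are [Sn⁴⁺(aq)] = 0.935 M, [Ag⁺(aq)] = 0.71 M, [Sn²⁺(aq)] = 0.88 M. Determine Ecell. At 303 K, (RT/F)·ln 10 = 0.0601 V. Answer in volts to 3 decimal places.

+0.640 V

Since E°(Ag⁺/Ag) > E°(Sn⁴⁺/Sn²⁺), Ag⁺/Ag serves as the cathode.
E°cell = E°cat − E°an = +0.80 − (+0.15) = +0.65 V; n = 2.
The balanced reaction is 2 Ag⁺(aq) + Sn²⁺(aq) → 2 Ag(s) + Sn⁴⁺(aq), so Q = [Sn⁴⁺(aq)] / ([Ag⁺(aq)]^2·[Sn²⁺(aq)]) = 2.11 and log Q = 0.324.
E = E° − (0.0601/n)·log Q = +0.65 − (0.0601/2)(0.324) = +0.640 V.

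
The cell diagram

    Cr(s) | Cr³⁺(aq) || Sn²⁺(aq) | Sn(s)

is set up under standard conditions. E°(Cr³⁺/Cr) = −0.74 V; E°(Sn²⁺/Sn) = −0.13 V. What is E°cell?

By convention the left-hand electrode in cell notation is the anode (oxidation) and the right-hand electrode is the cathode (reduction).
E°cell = E°(right) − E°(left) = −0.13 − (−0.74) = +0.61 V.

+0.61 V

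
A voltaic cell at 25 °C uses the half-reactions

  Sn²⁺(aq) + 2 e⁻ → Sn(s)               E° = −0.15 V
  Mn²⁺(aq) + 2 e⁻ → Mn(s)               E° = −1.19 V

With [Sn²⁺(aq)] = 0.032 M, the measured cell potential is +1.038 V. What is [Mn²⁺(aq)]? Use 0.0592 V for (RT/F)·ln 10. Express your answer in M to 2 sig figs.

The Sn²⁺/Sn couple has the larger reduction potential, so it is the cathode: E°cell = −0.15 − (−1.19) = +1.04 V and n = 2.
Rearranging E = E° − (0.0592/n)·log Q gives log Q = 2(+1.04 − (+1.038))/0.0592 = 0.068.
The balanced reaction is Sn²⁺(aq) + Mn(s) → Sn(s) + Mn²⁺(aq), so Q = [Mn²⁺(aq)] / [Sn²⁺(aq)].
Isolating [Mn²⁺(aq)] in Q = 10^{0.068} yields log [Mn²⁺(aq)] = −1.427, i.e. 0.037 M.

0.037 M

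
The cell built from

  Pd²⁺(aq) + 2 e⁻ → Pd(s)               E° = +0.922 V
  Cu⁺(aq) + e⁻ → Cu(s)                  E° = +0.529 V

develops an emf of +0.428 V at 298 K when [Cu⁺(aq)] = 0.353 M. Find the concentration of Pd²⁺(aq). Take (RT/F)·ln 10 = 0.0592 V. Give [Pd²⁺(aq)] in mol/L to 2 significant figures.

The Pd²⁺/Pd couple has the larger reduction potential, so it is the cathode: E°cell = +0.922 − (+0.529) = +0.393 V and n = 2.
Since E = E° − (0.0592/n)·log Q, log Q = n(E° − E)/0.0592 = −1.182.
Balancing electrons gives Pd²⁺(aq) + 2 Cu(s) → Pd(s) + 2 Cu⁺(aq); thus Q = [Cu⁺(aq)]^2 / [Pd²⁺(aq)].
Substituting the known concentrations and solving, log [Pd²⁺(aq)] = 0.278 and [Pd²⁺(aq)] = 1.9 M.

1.9 M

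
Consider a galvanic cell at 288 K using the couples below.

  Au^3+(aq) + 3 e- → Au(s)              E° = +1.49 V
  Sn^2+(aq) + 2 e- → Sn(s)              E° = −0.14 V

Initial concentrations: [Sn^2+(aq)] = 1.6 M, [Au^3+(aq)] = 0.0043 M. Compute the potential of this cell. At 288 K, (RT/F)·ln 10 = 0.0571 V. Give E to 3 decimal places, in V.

+1.579 V

Since E°(Au³⁺/Au) > E°(Sn²⁺/Sn), Au³⁺/Au serves as the cathode.
E°cell = +1.49 − (−0.14) = +1.63 V, with n = 6 electrons transferred.
The balanced reaction is 2 Au^3+(aq) + 3 Sn(s) → 2 Au(s) + 3 Sn^2+(aq), so Q = [Sn^2+(aq)]^3 / [Au^3+(aq)]^2 = 2.22×10^5 and log Q = 5.345.
By the Nernst equation, E = +1.63 − (0.0571/6)·(5.345) = +1.579 V.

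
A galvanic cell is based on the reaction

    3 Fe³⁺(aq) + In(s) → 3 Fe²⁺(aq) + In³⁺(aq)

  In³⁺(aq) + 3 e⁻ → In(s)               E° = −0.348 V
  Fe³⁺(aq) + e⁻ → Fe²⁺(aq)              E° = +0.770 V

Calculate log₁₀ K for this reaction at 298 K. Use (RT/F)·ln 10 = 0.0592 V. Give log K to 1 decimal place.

The Fe³⁺/Fe²⁺ couple is reduced (cathode); E°cell = +0.770 − (−0.348) = +1.118 V with n = 3.
At equilibrium E = 0, so log K = nE°cell / 0.0592 = (3)(+1.118) / 0.0592 = 56.7.

log K = 56.7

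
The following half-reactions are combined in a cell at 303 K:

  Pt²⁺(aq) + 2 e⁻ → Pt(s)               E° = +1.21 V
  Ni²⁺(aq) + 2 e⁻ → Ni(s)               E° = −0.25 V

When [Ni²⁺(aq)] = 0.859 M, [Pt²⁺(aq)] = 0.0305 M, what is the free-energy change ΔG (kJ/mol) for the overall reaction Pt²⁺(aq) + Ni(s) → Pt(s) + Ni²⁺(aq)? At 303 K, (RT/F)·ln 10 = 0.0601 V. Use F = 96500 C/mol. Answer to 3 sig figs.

−273 kJ/mol

The standard cell potential is +1.21 − (−0.25) = +1.46 V, with n = 2 electrons in the balanced equation.
The reaction quotient is [Ni²⁺(aq)] / [Pt²⁺(aq)] = 28.2; by Nernst, E = +1.46 − (0.0601/2)(1.450) = +1.4164 V.
Finally ΔG = −nFE = −(2)(96500 C/mol)(+1.4164 V) = −273 kJ/mol.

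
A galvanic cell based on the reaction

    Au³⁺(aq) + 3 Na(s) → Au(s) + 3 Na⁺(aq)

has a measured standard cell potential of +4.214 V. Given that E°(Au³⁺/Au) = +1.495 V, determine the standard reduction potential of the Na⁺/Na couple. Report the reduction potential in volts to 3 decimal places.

In the reaction as written the Au³⁺/Au couple is reduced (cathode) and Na⁺/Na is oxidized (anode), so E°cell = E°(Au³⁺/Au) − E°(Na⁺/Na).
E°(Na⁺/Na) = E°(cathode) − E°cell = +1.495 − (+4.214) = −2.719 V.

−2.719 V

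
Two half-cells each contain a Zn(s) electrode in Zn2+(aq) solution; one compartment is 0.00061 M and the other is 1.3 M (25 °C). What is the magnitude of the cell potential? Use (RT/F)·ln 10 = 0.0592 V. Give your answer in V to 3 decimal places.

For a concentration cell E°cell = 0, since both electrodes use the same couple.
The compartment with the higher Zn2+(aq) concentration (1.3 M) acts as the cathode; ions are reduced there and produced at the dilute (0.00061 M) anode.
With n = 2, Ecell = −(0.0592/2)·log([dilute]/[conc]) = −(0.0592/2)·log(0.00061/1.3) = +0.099 V.

0.099 V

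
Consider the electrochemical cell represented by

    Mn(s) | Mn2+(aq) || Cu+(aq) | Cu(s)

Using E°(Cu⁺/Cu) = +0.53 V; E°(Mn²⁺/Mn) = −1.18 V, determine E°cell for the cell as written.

By convention the left-hand electrode in cell notation is the anode (oxidation) and the right-hand electrode is the cathode (reduction).
E°cell = E°(right) − E°(left) = +0.53 − (−1.18) = +1.71 V.

+1.71 V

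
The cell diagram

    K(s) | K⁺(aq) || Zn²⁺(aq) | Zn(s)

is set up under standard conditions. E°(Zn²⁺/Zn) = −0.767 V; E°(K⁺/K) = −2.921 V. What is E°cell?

+2.154 V

By convention the left-hand electrode in cell notation is the anode (oxidation) and the right-hand electrode is the cathode (reduction).
E°cell = E°(right) − E°(left) = −0.767 − (−2.921) = +2.154 V.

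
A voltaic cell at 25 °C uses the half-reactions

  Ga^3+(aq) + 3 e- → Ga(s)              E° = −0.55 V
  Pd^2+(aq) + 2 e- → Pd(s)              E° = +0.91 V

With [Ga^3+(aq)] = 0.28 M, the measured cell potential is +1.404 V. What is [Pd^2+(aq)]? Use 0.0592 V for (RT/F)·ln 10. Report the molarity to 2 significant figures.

Pd²⁺/Pd is the cathode (higher E°); E°cell = +0.91 − (−0.55) = +1.46 V with n = 6.
Since E = E° − (0.0592/n)·log Q, log Q = n(E° − E)/0.0592 = 5.676.
For 3 Pd^2+(aq) + 2 Ga(s) → 3 Pd(s) + 2 Ga^3+(aq), the reaction quotient is Q = [Ga^3+(aq)]^2 / [Pd^2+(aq)]^3.
Substituting the known concentrations and solving, log [Pd^2+(aq)] = −2.261 and [Pd^2+(aq)] = 0.0055 M.

0.0055 M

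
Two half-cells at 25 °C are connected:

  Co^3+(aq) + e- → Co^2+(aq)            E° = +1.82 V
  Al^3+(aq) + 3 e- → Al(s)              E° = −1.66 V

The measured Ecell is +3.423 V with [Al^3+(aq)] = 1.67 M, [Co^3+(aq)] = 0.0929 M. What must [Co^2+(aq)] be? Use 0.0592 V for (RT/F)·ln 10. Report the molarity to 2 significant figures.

Co³⁺/Co²⁺ is the cathode (higher E°); E°cell = +1.82 − (−1.66) = +3.48 V with n = 3.
Rearranging E = E° − (0.0592/n)·log Q gives log Q = 3(+3.48 − (+3.423))/0.0592 = 2.889.
Balancing electrons gives 3 Co^3+(aq) + Al(s) → 3 Co^2+(aq) + Al^3+(aq); thus Q = ([Co^2+(aq)]^3·[Al^3+(aq)]) / [Co^3+(aq)]^3.
Solving for the unknown gives log [Co^2+(aq)] = −0.143, so [Co^2+(aq)] ≈ 0.72 M.

0.72 M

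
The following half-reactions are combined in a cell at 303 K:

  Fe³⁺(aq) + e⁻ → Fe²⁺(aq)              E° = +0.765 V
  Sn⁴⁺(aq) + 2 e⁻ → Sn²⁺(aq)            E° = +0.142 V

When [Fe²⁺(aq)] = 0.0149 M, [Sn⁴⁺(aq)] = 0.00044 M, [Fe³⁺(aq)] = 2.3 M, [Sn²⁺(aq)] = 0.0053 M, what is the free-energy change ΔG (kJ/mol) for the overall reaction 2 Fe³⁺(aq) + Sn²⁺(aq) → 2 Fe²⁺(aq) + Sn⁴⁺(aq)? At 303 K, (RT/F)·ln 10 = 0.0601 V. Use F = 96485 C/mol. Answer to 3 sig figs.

−152 kJ/mol

E°cell = +0.765 − (+0.142) = +0.623 V; the balanced reaction transfers n = 2 electrons.
Here Q = ([Fe²⁺(aq)]^2·[Sn⁴⁺(aq)]) / ([Fe³⁺(aq)]^2·[Sn²⁺(aq)]) = 3.48×10^−6 (log Q = −5.458), giving E = +0.623 − (0.0601/2)·(−5.458) = +0.7870 V.
Then ΔG = −nFE = −2 × 96485 × +0.7870 J/mol = −152 kJ/mol.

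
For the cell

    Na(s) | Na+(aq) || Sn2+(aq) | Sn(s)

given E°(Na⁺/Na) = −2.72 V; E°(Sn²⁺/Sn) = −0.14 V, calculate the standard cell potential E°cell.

+2.58 V

By convention the left-hand electrode in cell notation is the anode (oxidation) and the right-hand electrode is the cathode (reduction).
E°cell = E°(right) − E°(left) = −0.14 − (−2.72) = +2.58 V.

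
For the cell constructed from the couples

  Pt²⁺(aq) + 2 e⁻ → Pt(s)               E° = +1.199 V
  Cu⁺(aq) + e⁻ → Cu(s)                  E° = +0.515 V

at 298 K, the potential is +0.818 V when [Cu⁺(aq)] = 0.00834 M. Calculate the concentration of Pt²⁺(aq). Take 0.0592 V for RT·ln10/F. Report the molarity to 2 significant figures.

With Pt²⁺/Pt at the cathode and Cu⁺/Cu at the anode, E°cell = +1.199 − (+0.515) = +0.684 V (n = 2).
From the Nernst equation, log Q = n(E° − E)/0.0592 = 2·(+0.684 − (+0.818))/0.0592 = −4.527.
For Pt²⁺(aq) + 2 Cu(s) → Pt(s) + 2 Cu⁺(aq), the reaction quotient is Q = [Cu⁺(aq)]^2 / [Pt²⁺(aq)].
Substituting the known concentrations and solving, log [Pt²⁺(aq)] = 0.369 and [Pt²⁺(aq)] = 2.3 M.

2.3 M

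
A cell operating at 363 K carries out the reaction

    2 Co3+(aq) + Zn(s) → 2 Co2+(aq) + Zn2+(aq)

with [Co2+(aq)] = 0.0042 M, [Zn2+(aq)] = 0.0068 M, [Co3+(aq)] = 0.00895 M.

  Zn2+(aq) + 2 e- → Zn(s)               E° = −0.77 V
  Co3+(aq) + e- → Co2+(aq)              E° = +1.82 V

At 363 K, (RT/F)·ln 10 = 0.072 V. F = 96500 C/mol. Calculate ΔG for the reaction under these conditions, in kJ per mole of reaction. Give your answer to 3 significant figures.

With Co³⁺/Co²⁺ reduced at the cathode, E°cell = +1.82 − (−0.77) = +2.59 V and n = 2.
The reaction quotient is ([Co2+(aq)]^2·[Zn2+(aq)]) / [Co3+(aq)]^2 = 0.0015; by Nernst, E = +2.59 − (0.072/2)(−2.825) = +2.6917 V.
Finally ΔG = −nFE = −(2)(96500 C/mol)(+2.6917 V) = −519 kJ/mol.

−519 kJ/mol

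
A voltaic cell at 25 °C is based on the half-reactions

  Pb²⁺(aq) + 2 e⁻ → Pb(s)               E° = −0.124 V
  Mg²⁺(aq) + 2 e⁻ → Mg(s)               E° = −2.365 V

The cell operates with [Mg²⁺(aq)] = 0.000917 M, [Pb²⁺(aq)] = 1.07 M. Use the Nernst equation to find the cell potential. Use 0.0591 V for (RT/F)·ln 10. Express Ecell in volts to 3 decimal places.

Pb²⁺/Pb is reduced (cathode, E° = −0.124 V) and Mg²⁺/Mg is oxidized (anode).
E°cell = E°cat − E°an = −0.124 − (−2.365) = +2.241 V; n = 2.
The balanced reaction is Pb²⁺(aq) + Mg(s) → Pb(s) + Mg²⁺(aq), so Q = [Mg²⁺(aq)] / [Pb²⁺(aq)] = 0.000857 and log Q = −3.067.
E = E° − (0.0591/n)·log Q = +2.241 − (0.0591/2)(−3.067) = +2.332 V.

+2.332 V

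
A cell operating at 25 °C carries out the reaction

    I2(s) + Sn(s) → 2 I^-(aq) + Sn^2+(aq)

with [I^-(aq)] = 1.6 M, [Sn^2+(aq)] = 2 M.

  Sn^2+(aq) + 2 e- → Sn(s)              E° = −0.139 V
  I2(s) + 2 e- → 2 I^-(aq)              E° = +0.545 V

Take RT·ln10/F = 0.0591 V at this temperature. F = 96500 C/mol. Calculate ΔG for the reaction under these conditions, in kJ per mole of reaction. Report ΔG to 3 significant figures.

E°cell = +0.545 − (−0.139) = +0.684 V; the balanced reaction transfers n = 2 electrons.
Q = [I^-(aq)]^2·[Sn^2+(aq)] = 5.12, so log Q = 0.709 and E = +0.684 − (0.0591/2)(0.709) = +0.6630 V.
ΔG = −nFE = −(2)(96500)(+0.6630) J/mol = −128 kJ/mol.

−128 kJ/mol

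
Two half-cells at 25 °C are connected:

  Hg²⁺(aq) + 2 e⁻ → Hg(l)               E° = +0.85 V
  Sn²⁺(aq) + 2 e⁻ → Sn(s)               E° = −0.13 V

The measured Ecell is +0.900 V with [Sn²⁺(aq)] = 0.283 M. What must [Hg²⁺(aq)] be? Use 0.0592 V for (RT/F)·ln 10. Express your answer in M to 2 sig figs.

Hg²⁺/Hg is the cathode (higher E°); E°cell = +0.85 − (−0.13) = +0.98 V with n = 2.
Rearranging E = E° − (0.0592/n)·log Q gives log Q = 2(+0.98 − (+0.900))/0.0592 = 2.703.
The balanced reaction is Hg²⁺(aq) + Sn(s) → Hg(l) + Sn²⁺(aq), so Q = [Sn²⁺(aq)] / [Hg²⁺(aq)].
Isolating [Hg²⁺(aq)] in Q = 10^{2.703} yields log [Hg²⁺(aq)] = −3.251, i.e. 0.00056 M.

0.00056 M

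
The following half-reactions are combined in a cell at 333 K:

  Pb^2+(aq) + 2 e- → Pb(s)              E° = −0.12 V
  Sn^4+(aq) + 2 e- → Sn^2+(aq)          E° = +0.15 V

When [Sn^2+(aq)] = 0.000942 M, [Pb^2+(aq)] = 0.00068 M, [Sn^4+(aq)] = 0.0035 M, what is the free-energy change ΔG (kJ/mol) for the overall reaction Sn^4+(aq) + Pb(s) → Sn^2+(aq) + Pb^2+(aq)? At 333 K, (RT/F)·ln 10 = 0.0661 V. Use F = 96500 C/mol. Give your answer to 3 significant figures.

−75.9 kJ/mol

With Sn⁴⁺/Sn²⁺ reduced at the cathode, E°cell = +0.15 − (−0.12) = +0.27 V and n = 2.
Here Q = ([Sn^2+(aq)]·[Pb^2+(aq)]) / [Sn^4+(aq)] = 0.000183 (log Q = −3.738), giving E = +0.27 − (0.0661/2)·(−3.738) = +0.3935 V.
ΔG = −nFE = −(2)(96500)(+0.3935) J/mol = −75.9 kJ/mol.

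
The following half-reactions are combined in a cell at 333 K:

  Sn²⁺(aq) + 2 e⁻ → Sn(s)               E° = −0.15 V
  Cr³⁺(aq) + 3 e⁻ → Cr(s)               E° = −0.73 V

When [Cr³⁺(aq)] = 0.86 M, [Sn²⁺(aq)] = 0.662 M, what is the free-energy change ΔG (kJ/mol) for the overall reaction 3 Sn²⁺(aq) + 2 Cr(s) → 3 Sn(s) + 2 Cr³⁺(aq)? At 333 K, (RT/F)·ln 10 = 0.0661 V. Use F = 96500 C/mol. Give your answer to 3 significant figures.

E°cell = −0.15 − (−0.73) = +0.58 V; the balanced reaction transfers n = 6 electrons.
The reaction quotient is [Cr³⁺(aq)]^2 / [Sn²⁺(aq)]^3 = 2.55; by Nernst, E = +0.58 − (0.0661/6)(0.406) = +0.5755 V.
ΔG = −nFE = −(6)(96500)(+0.5755) J/mol = −333 kJ/mol.

−333 kJ/mol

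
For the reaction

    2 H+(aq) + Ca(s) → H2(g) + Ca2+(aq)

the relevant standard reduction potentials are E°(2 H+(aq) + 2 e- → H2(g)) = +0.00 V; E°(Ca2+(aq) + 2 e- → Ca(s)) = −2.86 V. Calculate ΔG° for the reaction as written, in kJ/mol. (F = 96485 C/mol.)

In the reaction as written H+(aq) is reduced, so the 2H⁺/H₂ couple is the cathode and Ca²⁺/Ca is the anode.
E°cell = +0.00 − (−2.86) = +2.86 V; balancing electrons gives n = 2.
ΔG° = −nFE°cell = −(2)(96485)(+2.86) J/mol = −552 kJ/mol.

−552 kJ/mol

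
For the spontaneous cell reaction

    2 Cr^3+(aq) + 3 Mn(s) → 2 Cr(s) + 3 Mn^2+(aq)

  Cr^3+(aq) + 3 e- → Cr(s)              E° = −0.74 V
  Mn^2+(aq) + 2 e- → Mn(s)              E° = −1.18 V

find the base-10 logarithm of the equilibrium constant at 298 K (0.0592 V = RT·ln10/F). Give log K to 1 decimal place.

The Cr³⁺/Cr couple is reduced (cathode); E°cell = −0.74 − (−1.18) = +0.44 V with n = 6.
At equilibrium E = 0, so log K = nE°cell / 0.0592 = (6)(+0.44) / 0.0592 = 44.6.

log K = 44.6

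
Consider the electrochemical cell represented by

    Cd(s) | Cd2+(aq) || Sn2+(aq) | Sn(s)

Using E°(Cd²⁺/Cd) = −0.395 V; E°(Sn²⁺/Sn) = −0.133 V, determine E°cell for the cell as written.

+0.262 V

By convention the left-hand electrode in cell notation is the anode (oxidation) and the right-hand electrode is the cathode (reduction).
E°cell = E°(right) − E°(left) = −0.133 − (−0.395) = +0.262 V.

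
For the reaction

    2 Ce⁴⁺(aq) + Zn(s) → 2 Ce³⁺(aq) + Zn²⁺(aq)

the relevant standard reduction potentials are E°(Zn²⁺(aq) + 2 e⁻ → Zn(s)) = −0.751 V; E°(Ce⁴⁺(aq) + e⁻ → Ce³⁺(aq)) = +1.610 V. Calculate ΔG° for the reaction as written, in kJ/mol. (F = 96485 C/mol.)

In the reaction as written Ce⁴⁺(aq) is reduced, so the Ce⁴⁺/Ce³⁺ couple is the cathode and Zn²⁺/Zn is the anode.
E°cell = +1.610 − (−0.751) = +2.361 V; balancing electrons gives n = 2.
ΔG° = −nFE°cell = −(2)(96485)(+2.361) J/mol = −456 kJ/mol.

−456 kJ/mol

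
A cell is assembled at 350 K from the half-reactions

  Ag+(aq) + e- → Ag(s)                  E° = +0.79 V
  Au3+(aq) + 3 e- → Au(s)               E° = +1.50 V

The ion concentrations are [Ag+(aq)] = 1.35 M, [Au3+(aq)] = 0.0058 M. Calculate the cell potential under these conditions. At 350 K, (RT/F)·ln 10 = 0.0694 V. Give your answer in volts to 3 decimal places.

+0.649 V

Since E°(Au³⁺/Au) > E°(Ag⁺/Ag), Au³⁺/Au serves as the cathode.
E°cell = E°cat − E°an = +1.50 − (+0.79) = +0.71 V; n = 3.
Balancing gives Au3+(aq) + 3 Ag(s) → Au(s) + 3 Ag+(aq); hence Q = [Ag+(aq)]^3 / [Au3+(aq)] = 424 (log Q = 2.628).
By the Nernst equation, E = +0.71 − (0.0694/3)·(2.628) = +0.649 V.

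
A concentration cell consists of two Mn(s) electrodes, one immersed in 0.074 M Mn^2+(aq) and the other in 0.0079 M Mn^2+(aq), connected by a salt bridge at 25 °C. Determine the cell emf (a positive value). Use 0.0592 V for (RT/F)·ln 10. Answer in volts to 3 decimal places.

For a concentration cell E°cell = 0, since both electrodes use the same couple.
The compartment with the higher Mn^2+(aq) concentration (0.074 M) acts as the cathode; ions are reduced there and produced at the dilute (0.0079 M) anode.
With n = 2, Ecell = −(0.0592/2)·log([dilute]/[conc]) = −(0.0592/2)·log(0.0079/0.074) = +0.029 V.

0.029 V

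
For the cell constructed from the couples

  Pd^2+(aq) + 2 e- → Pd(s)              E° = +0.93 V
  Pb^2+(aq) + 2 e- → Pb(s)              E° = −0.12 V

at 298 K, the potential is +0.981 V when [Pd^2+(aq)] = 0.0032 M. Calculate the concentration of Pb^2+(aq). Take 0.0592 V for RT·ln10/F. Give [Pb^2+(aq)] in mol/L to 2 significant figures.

The Pd²⁺/Pd couple has the larger reduction potential, so it is the cathode: E°cell = +0.93 − (−0.12) = +1.05 V and n = 2.
From the Nernst equation, log Q = n(E° − E)/0.0592 = 2·(+1.05 − (+0.981))/0.0592 = 2.331.
For Pd^2+(aq) + Pb(s) → Pd(s) + Pb^2+(aq), the reaction quotient is Q = [Pb^2+(aq)] / [Pd^2+(aq)].
Isolating [Pb^2+(aq)] in Q = 10^{2.331} yields log [Pb^2+(aq)] = −0.164, i.e. 0.69 M.

0.69 M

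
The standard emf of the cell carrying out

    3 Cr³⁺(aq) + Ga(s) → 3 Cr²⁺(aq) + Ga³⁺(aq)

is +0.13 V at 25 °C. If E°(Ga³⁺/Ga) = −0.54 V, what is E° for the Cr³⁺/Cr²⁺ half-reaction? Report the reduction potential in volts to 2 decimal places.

−0.41 V

In the reaction as written the Cr³⁺/Cr²⁺ couple is reduced (cathode) and Ga³⁺/Ga is oxidized (anode), so E°cell = E°(Cr³⁺/Cr²⁺) − E°(Ga³⁺/Ga).
E°(Cr³⁺/Cr²⁺) = E°cell + E°(anode) = +0.13 + (−0.54) = −0.41 V.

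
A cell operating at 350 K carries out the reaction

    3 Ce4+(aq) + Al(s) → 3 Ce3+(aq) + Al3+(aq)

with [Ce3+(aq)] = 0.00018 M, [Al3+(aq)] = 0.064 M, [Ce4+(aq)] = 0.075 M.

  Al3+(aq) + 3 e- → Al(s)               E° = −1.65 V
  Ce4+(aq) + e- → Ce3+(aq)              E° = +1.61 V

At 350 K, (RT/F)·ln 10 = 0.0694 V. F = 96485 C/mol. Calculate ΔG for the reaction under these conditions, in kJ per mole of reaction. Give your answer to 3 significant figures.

−1000 kJ/mol

With Ce⁴⁺/Ce³⁺ reduced at the cathode, E°cell = +1.61 − (−1.65) = +3.26 V and n = 3.
Here Q = ([Ce3+(aq)]^3·[Al3+(aq)]) / [Ce4+(aq)]^3 = 8.85×10^−10 (log Q = −9.053), giving E = +3.26 − (0.0694/3)·(−9.053) = +3.4694 V.
Then ΔG = −nFE = −3 × 96485 × +3.4694 J/mol = −1000 kJ/mol.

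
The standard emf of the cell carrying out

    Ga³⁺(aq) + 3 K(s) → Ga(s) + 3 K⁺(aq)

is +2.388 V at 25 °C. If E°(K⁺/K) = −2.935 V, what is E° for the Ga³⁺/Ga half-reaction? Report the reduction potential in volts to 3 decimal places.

−0.547 V

In the reaction as written the Ga³⁺/Ga couple is reduced (cathode) and K⁺/K is oxidized (anode), so E°cell = E°(Ga³⁺/Ga) − E°(K⁺/K).
E°(Ga³⁺/Ga) = E°cell + E°(anode) = +2.388 + (−2.935) = −0.547 V.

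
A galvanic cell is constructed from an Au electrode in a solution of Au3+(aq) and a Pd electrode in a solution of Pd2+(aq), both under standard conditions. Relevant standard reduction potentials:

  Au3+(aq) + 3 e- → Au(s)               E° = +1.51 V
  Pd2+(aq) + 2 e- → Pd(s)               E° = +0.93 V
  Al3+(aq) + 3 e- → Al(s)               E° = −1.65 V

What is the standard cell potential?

Of the two couples in this cell, the one with the more positive reduction potential is reduced at the cathode: here that is Au³⁺/Au (+1.51 V); Pd²⁺/Pd (+0.93 V) is the anode.
E°cell = E°(cathode) − E°(anode) = +1.51 − (+0.93) = +0.58 V.

+0.58 V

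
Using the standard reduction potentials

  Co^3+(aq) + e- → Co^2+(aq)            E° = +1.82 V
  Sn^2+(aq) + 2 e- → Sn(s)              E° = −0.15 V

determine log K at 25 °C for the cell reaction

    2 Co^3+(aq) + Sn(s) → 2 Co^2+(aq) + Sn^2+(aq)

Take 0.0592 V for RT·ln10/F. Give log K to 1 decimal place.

The Co³⁺/Co²⁺ couple is reduced (cathode); E°cell = +1.82 − (−0.15) = +1.97 V with n = 2.
At equilibrium E = 0, so log K = nE°cell / 0.0592 = (2)(+1.97) / 0.0592 = 66.6.

log K = 66.6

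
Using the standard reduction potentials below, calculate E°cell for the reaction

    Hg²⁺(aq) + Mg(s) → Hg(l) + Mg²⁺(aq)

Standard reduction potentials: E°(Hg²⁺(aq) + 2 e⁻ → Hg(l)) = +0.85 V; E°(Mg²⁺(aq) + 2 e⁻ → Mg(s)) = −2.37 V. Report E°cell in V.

In the reaction as written, Hg²⁺(aq) is reduced (cathode) and Mg²⁺(aq) is produced by oxidation at the anode.
E°cell = E°(cathode) − E°(anode) = +0.85 − (−2.37) = +3.22 V.

+3.22 V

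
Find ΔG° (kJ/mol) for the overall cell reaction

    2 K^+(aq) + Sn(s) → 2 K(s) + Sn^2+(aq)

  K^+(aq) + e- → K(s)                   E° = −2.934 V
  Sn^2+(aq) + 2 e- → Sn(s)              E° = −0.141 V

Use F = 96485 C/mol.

+539 kJ/mol

In the reaction as written K^+(aq) is reduced, so the K⁺/K couple is the cathode and Sn²⁺/Sn is the anode.
E°cell = −2.934 − (−0.141) = −2.793 V; balancing electrons gives n = 2.
ΔG° = −nFE°cell = −(2)(96485)(−2.793) J/mol = +539 kJ/mol.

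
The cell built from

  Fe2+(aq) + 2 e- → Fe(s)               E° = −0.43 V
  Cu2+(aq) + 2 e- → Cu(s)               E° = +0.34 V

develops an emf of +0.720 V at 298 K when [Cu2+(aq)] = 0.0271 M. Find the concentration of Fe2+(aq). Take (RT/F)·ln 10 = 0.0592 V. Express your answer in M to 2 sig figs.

1.3 M

Cu²⁺/Cu is the cathode (higher E°); E°cell = +0.34 − (−0.43) = +0.77 V with n = 2.
Rearranging E = E° − (0.0592/n)·log Q gives log Q = 2(+0.77 − (+0.720))/0.0592 = 1.689.
Balancing electrons gives Cu2+(aq) + Fe(s) → Cu(s) + Fe2+(aq); thus Q = [Fe2+(aq)] / [Cu2+(aq)].
Substituting the known concentrations and solving, log [Fe2+(aq)] = 0.122 and [Fe2+(aq)] = 1.3 M.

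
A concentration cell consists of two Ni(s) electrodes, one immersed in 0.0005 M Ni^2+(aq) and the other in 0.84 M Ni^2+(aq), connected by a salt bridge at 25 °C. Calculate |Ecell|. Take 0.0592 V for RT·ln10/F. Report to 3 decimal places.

0.095 V

For a concentration cell E°cell = 0, since both electrodes use the same couple.
The compartment with the higher Ni^2+(aq) concentration (0.84 M) acts as the cathode; ions are reduced there and produced at the dilute (0.0005 M) anode.
With n = 2, Ecell = −(0.0592/2)·log([dilute]/[conc]) = −(0.0592/2)·log(0.0005/0.84) = +0.095 V.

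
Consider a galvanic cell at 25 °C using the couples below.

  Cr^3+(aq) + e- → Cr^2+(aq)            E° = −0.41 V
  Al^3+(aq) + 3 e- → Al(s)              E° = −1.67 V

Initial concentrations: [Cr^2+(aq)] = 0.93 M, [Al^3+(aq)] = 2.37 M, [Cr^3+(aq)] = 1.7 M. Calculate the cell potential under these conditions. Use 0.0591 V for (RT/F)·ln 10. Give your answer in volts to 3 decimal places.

+1.268 V

Since E°(Cr³⁺/Cr²⁺) > E°(Al³⁺/Al), Cr³⁺/Cr²⁺ serves as the cathode.
E°cell = E°cat − E°an = −0.41 − (−1.67) = +1.26 V; n = 3.
For the overall reaction 3 Cr^3+(aq) + Al(s) → 3 Cr^2+(aq) + Al^3+(aq), Q = ([Cr^2+(aq)]^3·[Al^3+(aq)]) / [Cr^3+(aq)]^3 = 0.388, giving log Q = −0.411.
E = E° − (0.0591/n)·log Q = +1.26 − (0.0591/3)(−0.411) = +1.268 V.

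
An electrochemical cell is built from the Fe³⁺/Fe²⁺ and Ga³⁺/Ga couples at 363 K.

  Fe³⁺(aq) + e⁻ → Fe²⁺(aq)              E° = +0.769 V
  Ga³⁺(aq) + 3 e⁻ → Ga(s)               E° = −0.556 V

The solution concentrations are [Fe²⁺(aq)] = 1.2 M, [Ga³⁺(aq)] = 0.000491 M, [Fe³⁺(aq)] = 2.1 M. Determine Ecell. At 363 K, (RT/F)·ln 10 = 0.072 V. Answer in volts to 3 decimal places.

Fe³⁺/Fe²⁺ is reduced (cathode, E° = +0.769 V) and Ga³⁺/Ga is oxidized (anode).
E°cell = E°cat − E°an = +0.769 − (−0.556) = +1.325 V; n = 3.
Balancing gives 3 Fe³⁺(aq) + Ga(s) → 3 Fe²⁺(aq) + Ga³⁺(aq); hence Q = ([Fe²⁺(aq)]^3·[Ga³⁺(aq)]) / [Fe³⁺(aq)]^3 = 9.16×10^−5 (log Q = −4.038).
E = E° − (0.072/n)·log Q = +1.325 − (0.072/3)(−4.038) = +1.422 V.

+1.422 V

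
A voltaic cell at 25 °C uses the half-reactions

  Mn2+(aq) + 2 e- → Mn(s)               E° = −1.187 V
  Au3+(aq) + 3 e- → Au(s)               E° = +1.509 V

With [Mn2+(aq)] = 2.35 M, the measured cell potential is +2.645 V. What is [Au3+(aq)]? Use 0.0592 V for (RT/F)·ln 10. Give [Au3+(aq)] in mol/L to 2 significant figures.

0.0094 M

With Au³⁺/Au at the cathode and Mn²⁺/Mn at the anode, E°cell = +1.509 − (−1.187) = +2.696 V (n = 6).
From the Nernst equation, log Q = n(E° − E)/0.0592 = 6·(+2.696 − (+2.645))/0.0592 = 5.169.
For 2 Au3+(aq) + 3 Mn(s) → 2 Au(s) + 3 Mn2+(aq), the reaction quotient is Q = [Mn2+(aq)]^3 / [Au3+(aq)]^2.
Substituting the known concentrations and solving, log [Au3+(aq)] = −2.028 and [Au3+(aq)] = 0.0094 M.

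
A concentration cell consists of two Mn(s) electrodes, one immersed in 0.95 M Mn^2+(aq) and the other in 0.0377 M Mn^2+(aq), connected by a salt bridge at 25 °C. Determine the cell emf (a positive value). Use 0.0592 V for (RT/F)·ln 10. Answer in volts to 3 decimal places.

0.041 V

For a concentration cell E°cell = 0, since both electrodes use the same couple.
The compartment with the higher Mn^2+(aq) concentration (0.95 M) acts as the cathode; ions are reduced there and produced at the dilute (0.0377 M) anode.
With n = 2, Ecell = −(0.0592/2)·log([dilute]/[conc]) = −(0.0592/2)·log(0.0377/0.95) = +0.041 V.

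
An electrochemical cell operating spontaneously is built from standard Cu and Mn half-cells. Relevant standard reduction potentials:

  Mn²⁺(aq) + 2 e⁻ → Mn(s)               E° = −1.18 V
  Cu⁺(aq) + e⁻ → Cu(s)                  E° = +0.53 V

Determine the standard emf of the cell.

+1.71 V

The Cu⁺/Cu couple has the higher E°, so Cu ion is reduced (cathode) and Mn is oxidized (anode).
E°cell = E°(cathode) − E°(anode) = +0.53 − (−1.18) = +1.71 V.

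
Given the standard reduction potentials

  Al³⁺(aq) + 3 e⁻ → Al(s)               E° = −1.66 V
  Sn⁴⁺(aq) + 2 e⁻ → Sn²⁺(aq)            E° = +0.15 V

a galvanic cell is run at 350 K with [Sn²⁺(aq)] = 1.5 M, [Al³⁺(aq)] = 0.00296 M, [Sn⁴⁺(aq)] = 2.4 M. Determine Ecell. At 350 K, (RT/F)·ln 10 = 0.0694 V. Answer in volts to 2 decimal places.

Sn⁴⁺/Sn²⁺ is reduced (cathode, E° = +0.15 V) and Al³⁺/Al is oxidized (anode).
E°cell = +0.15 − (−1.66) = +1.81 V, with n = 6 electrons transferred.
Balancing gives 3 Sn⁴⁺(aq) + 2 Al(s) → 3 Sn²⁺(aq) + 2 Al³⁺(aq); hence Q = ([Sn²⁺(aq)]^3·[Al³⁺(aq)]^2) / [Sn⁴⁺(aq)]^3 = 2.14×10^−6 (log Q = −5.670).
Applying E = E° − (RT ln10/nF)·log Q gives +1.81 − (0.0694/6)(−5.670) = +1.88 V.

+1.88 V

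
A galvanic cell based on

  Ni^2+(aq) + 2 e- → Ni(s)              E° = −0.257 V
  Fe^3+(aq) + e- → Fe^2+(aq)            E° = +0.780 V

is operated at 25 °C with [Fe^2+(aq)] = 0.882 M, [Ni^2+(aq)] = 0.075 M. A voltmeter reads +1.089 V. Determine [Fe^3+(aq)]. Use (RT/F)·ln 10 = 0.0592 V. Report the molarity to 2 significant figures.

Fe³⁺/Fe²⁺ is the cathode (higher E°); E°cell = +0.780 − (−0.257) = +1.037 V with n = 2.
Rearranging E = E° − (0.0592/n)·log Q gives log Q = 2(+1.037 − (+1.089))/0.0592 = −1.757.
The balanced reaction is 2 Fe^3+(aq) + Ni(s) → 2 Fe^2+(aq) + Ni^2+(aq), so Q = ([Fe^2+(aq)]^2·[Ni^2+(aq)]) / [Fe^3+(aq)]^2.
Solving for the unknown gives log [Fe^3+(aq)] = 0.261, so [Fe^3+(aq)] ≈ 1.8 M.

1.8 M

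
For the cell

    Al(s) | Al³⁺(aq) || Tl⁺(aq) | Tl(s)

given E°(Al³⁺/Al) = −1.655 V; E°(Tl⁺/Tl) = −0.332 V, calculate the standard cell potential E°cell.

By convention the left-hand electrode in cell notation is the anode (oxidation) and the right-hand electrode is the cathode (reduction).
E°cell = E°(right) − E°(left) = −0.332 − (−1.655) = +1.323 V.

+1.323 V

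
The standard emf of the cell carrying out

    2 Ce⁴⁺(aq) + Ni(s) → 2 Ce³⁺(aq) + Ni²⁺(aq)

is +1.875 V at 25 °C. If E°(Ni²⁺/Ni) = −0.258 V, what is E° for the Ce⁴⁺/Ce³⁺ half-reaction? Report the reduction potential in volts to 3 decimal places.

+1.617 V

In the reaction as written the Ce⁴⁺/Ce³⁺ couple is reduced (cathode) and Ni²⁺/Ni is oxidized (anode), so E°cell = E°(Ce⁴⁺/Ce³⁺) − E°(Ni²⁺/Ni).
E°(Ce⁴⁺/Ce³⁺) = E°cell + E°(anode) = +1.875 + (−0.258) = +1.617 V.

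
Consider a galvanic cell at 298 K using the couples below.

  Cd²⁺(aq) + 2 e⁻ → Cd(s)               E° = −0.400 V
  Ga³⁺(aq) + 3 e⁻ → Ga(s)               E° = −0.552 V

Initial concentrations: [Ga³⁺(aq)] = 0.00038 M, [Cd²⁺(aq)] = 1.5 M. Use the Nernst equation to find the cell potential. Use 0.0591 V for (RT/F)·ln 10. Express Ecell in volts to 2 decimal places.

+0.22 V

Cd²⁺/Cd is reduced (cathode, E° = −0.400 V) and Ga³⁺/Ga is oxidized (anode).
E°cell = −0.400 − (−0.552) = +0.152 V, with n = 6 electrons transferred.
The balanced reaction is 3 Cd²⁺(aq) + 2 Ga(s) → 3 Cd(s) + 2 Ga³⁺(aq), so Q = [Ga³⁺(aq)]^2 / [Cd²⁺(aq)]^3 = 4.28×10^−8 and log Q = −7.369.
Applying E = E° − (RT ln10/nF)·log Q gives +0.152 − (0.0591/6)(−7.369) = +0.22 V.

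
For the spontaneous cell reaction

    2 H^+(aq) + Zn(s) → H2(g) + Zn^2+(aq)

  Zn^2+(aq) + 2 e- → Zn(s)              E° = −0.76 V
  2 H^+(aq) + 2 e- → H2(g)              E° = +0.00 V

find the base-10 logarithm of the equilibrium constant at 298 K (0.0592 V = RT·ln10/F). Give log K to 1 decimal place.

log K = 25.7

The 2H⁺/H₂ couple is reduced (cathode); E°cell = +0.00 − (−0.76) = +0.76 V with n = 2.
At equilibrium E = 0, so log K = nE°cell / 0.0592 = (2)(+0.76) / 0.0592 = 25.7.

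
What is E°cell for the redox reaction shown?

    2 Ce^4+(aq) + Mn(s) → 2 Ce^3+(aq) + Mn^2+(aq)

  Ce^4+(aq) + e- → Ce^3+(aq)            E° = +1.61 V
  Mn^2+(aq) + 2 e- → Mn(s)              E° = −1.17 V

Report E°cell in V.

+2.78 V

Ce^4+(aq) gains electrons, so the Ce⁴⁺/Ce³⁺ couple is the cathode; the Mn²⁺/Mn couple is the anode.
E°cell = E°(cathode) − E°(anode) = +1.61 − (−1.17) = +2.78 V.
The positive value indicates the reaction is spontaneous as written.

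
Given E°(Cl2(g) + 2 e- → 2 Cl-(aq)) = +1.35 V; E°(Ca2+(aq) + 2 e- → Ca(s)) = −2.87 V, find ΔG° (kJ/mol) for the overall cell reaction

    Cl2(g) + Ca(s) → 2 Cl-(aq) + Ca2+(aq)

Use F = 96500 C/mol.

In the reaction as written Cl2(g) is reduced, so the Cl₂/Cl⁻ couple is the cathode and Ca²⁺/Ca is the anode.
E°cell = +1.35 − (−2.87) = +4.22 V; balancing electrons gives n = 2.
ΔG° = −nFE°cell = −(2)(96500)(+4.22) J/mol = −814 kJ/mol.

−814 kJ/mol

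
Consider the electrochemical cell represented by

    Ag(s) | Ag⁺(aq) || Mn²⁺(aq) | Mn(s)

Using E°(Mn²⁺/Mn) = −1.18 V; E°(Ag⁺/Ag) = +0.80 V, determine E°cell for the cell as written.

By convention the left-hand electrode in cell notation is the anode (oxidation) and the right-hand electrode is the cathode (reduction).
E°cell = E°(right) − E°(left) = −1.18 − (+0.80) = −1.98 V.
The negative sign shows that, as written, the cell would require an external voltage to drive the reaction.

−1.98 V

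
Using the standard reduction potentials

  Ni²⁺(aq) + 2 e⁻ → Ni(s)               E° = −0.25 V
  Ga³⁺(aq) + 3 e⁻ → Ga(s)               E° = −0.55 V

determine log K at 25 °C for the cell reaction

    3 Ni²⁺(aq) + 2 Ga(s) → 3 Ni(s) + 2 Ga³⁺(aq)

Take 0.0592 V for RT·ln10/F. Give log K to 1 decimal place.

log K = 30.4

The Ni²⁺/Ni couple is reduced (cathode); E°cell = −0.25 − (−0.55) = +0.30 V with n = 6.
At equilibrium E = 0, so log K = nE°cell / 0.0592 = (6)(+0.30) / 0.0592 = 30.4.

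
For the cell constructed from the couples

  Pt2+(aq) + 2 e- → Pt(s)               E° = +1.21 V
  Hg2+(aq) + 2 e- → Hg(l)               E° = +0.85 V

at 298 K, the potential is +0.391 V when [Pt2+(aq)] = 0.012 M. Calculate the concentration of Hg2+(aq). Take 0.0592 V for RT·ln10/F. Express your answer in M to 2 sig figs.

0.0011 M

With Pt²⁺/Pt at the cathode and Hg²⁺/Hg at the anode, E°cell = +1.21 − (+0.85) = +0.36 V (n = 2).
Since E = E° − (0.0592/n)·log Q, log Q = n(E° − E)/0.0592 = −1.047.
Balancing electrons gives Pt2+(aq) + Hg(l) → Pt(s) + Hg2+(aq); thus Q = [Hg2+(aq)] / [Pt2+(aq)].
Substituting the known concentrations and solving, log [Hg2+(aq)] = −2.968 and [Hg2+(aq)] = 0.0011 M.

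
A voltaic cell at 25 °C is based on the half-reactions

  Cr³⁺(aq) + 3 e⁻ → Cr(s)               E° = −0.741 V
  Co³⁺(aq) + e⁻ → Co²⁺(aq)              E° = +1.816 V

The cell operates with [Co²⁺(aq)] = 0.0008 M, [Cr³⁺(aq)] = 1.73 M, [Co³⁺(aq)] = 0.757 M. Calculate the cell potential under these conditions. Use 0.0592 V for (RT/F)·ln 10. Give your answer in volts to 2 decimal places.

+2.73 V

Since E°(Co³⁺/Co²⁺) > E°(Cr³⁺/Cr), Co³⁺/Co²⁺ serves as the cathode.
The standard potential is +1.816 − (−0.741) = +2.557 V and the balanced reaction transfers n = 3 electrons.
Balancing gives 3 Co³⁺(aq) + Cr(s) → 3 Co²⁺(aq) + Cr³⁺(aq); hence Q = ([Co²⁺(aq)]^3·[Cr³⁺(aq)]) / [Co³⁺(aq)]^3 = 2.04×10^−9 (log Q = −8.690).
By the Nernst equation, E = +2.557 − (0.0592/3)·(−8.690) = +2.73 V.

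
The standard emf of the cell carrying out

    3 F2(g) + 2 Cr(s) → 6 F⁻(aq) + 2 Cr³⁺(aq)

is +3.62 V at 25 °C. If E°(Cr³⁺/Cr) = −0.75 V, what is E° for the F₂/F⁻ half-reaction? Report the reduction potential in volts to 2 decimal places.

In the reaction as written the F₂/F⁻ couple is reduced (cathode) and Cr³⁺/Cr is oxidized (anode), so E°cell = E°(F₂/F⁻) − E°(Cr³⁺/Cr).
E°(F₂/F⁻) = E°cell + E°(anode) = +3.62 + (−0.75) = +2.87 V.

+2.87 V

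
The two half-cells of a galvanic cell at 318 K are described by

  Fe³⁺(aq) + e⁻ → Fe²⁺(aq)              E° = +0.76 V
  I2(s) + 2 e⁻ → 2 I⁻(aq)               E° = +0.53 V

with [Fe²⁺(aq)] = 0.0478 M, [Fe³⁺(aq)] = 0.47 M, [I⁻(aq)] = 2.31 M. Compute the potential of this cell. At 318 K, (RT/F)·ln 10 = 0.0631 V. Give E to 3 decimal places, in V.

+0.316 V

Since E°(Fe³⁺/Fe²⁺) > E°(I₂/I⁻), Fe³⁺/Fe²⁺ serves as the cathode.
The standard potential is +0.76 − (+0.53) = +0.23 V and the balanced reaction transfers n = 2 electrons.
For the overall reaction 2 Fe³⁺(aq) + 2 I⁻(aq) → 2 Fe²⁺(aq) + I2(s), Q = [Fe²⁺(aq)]^2 / ([Fe³⁺(aq)]^2·[I⁻(aq)]^2) = 0.00194, giving log Q = −2.713.
E = E° − (0.0631/n)·log Q = +0.23 − (0.0631/2)(−2.713) = +0.316 V.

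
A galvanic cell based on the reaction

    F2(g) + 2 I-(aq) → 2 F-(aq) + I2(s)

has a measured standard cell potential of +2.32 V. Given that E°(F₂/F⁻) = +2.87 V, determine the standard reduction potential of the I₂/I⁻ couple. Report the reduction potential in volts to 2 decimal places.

In the reaction as written the F₂/F⁻ couple is reduced (cathode) and I₂/I⁻ is oxidized (anode), so E°cell = E°(F₂/F⁻) − E°(I₂/I⁻).
E°(I₂/I⁻) = E°(cathode) − E°cell = +2.87 − (+2.32) = +0.55 V.

+0.55 V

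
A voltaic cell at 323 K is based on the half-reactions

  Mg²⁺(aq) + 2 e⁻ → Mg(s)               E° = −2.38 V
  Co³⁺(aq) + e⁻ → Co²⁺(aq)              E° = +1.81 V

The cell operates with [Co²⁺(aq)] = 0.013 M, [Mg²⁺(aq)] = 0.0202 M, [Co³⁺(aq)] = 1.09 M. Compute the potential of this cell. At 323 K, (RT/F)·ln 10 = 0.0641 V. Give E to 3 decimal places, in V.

+4.368 V

Co³⁺/Co²⁺ is reduced (cathode, E° = +1.81 V) and Mg²⁺/Mg is oxidized (anode).
E°cell = +1.81 − (−2.38) = +4.19 V, with n = 2 electrons transferred.
The balanced reaction is 2 Co³⁺(aq) + Mg(s) → 2 Co²⁺(aq) + Mg²⁺(aq), so Q = ([Co²⁺(aq)]^2·[Mg²⁺(aq)]) / [Co³⁺(aq)]^2 = 2.87×10^−6 and log Q = −5.542.
E = E° − (0.0641/n)·log Q = +4.19 − (0.0641/2)(−5.542) = +4.368 V.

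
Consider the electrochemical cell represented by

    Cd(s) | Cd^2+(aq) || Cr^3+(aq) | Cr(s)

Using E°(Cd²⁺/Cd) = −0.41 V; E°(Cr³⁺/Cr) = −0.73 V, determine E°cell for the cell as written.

−0.32 V

By convention the left-hand electrode in cell notation is the anode (oxidation) and the right-hand electrode is the cathode (reduction).
E°cell = E°(right) − E°(left) = −0.73 − (−0.41) = −0.32 V.
The negative sign shows that, as written, the cell would require an external voltage to drive the reaction.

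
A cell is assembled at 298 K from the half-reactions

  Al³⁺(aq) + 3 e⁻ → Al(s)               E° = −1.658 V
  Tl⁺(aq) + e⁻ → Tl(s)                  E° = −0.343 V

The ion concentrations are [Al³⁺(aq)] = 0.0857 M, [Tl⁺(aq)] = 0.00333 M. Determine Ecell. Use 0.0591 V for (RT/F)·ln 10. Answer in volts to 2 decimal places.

+1.19 V

Since E°(Tl⁺/Tl) > E°(Al³⁺/Al), Tl⁺/Tl serves as the cathode.
E°cell = −0.343 − (−1.658) = +1.315 V, with n = 3 electrons transferred.
Balancing gives 3 Tl⁺(aq) + Al(s) → 3 Tl(s) + Al³⁺(aq); hence Q = [Al³⁺(aq)] / [Tl⁺(aq)]^3 = 2.32×10^6 (log Q = 6.366).
By the Nernst equation, E = +1.315 − (0.0591/3)·(6.366) = +1.19 V.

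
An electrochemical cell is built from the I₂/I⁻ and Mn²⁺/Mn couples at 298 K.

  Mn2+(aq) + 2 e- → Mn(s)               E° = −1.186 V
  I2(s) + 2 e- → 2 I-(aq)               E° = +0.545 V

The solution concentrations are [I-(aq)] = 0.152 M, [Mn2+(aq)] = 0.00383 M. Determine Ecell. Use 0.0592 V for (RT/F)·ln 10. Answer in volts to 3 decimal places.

+1.851 V

Since E°(I₂/I⁻) > E°(Mn²⁺/Mn), I₂/I⁻ serves as the cathode.
E°cell = +0.545 − (−1.186) = +1.731 V, with n = 2 electrons transferred.
Balancing gives I2(s) + Mn(s) → 2 I-(aq) + Mn2+(aq); hence Q = [I-(aq)]^2·[Mn2+(aq)] = 8.85×10^−5 (log Q = −4.053).
E = E° − (0.0592/n)·log Q = +1.731 − (0.0592/2)(−4.053) = +1.851 V.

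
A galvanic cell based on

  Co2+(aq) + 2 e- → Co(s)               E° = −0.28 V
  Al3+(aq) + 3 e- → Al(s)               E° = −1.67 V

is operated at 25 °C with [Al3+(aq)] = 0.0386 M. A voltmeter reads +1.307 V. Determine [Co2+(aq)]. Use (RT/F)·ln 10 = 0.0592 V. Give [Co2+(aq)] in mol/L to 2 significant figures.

0.00018 M

With Co²⁺/Co at the cathode and Al³⁺/Al at the anode, E°cell = −0.28 − (−1.67) = +1.39 V (n = 6).
From the Nernst equation, log Q = n(E° − E)/0.0592 = 6·(+1.39 − (+1.307))/0.0592 = 8.412.
Balancing electrons gives 3 Co2+(aq) + 2 Al(s) → 3 Co(s) + 2 Al3+(aq); thus Q = [Al3+(aq)]^2 / [Co2+(aq)]^3.
Isolating [Co2+(aq)] in Q = 10^{8.412} yields log [Co2+(aq)] = −3.746, i.e. 0.00018 M.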